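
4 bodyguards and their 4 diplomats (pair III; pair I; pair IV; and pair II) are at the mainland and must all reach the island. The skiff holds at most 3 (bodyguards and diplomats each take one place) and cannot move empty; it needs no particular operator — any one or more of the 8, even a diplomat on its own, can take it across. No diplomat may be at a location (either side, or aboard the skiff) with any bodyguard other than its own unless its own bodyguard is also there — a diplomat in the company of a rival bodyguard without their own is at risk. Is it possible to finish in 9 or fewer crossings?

Yes

Yes — this plan uses 9 crossings (≤ 9):
1. bodyguard III and diplomat III cross → the island.
2. bodyguard III crosses ← the mainland.
3. bodyguard I, bodyguard III, and diplomat I cross → the island.
4. bodyguard III and diplomat III cross ← the mainland.
5. bodyguard II, bodyguard III, and bodyguard IV cross → the island.
6. diplomat I crosses ← the mainland.
7. diplomat I and diplomat III cross → the island.
8. diplomat III crosses ← the mainland.
9. diplomat II, diplomat III, and diplomat IV cross → the island.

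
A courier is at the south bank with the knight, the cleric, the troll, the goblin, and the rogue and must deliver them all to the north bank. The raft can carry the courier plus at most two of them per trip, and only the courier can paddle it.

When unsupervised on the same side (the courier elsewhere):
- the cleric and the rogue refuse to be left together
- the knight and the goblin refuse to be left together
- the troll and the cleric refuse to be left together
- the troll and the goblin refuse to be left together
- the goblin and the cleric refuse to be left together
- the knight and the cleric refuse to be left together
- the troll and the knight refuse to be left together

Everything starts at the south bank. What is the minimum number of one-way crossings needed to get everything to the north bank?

Whatever the first load, the items left behind include a forbidden pair without the courier. No opening move is safe, so no plan exists.

impossible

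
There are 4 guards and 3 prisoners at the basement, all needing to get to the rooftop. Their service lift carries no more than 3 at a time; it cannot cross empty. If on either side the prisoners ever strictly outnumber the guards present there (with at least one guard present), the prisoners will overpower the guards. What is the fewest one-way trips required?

Counting alone: each trip to the rooftop takes at most 3 across and each return brings at least 1 back, so after t trips out (and t−1 returns) at most 3t − (t−1) of the 7 are across; that first reaches 7 at t = 3, so at least 5 crossings are needed.
The plan below uses exactly 5 crossings, so it is optimal:
1. 3 prisoners → the rooftop.  (the basement: 4G 0P; the rooftop: 0G 3P)
2. 1 prisoner ← the basement.  (the basement: 4G 1P; the rooftop: 0G 2P)
3. 3 guards → the rooftop.  (the basement: 1G 1P; the rooftop: 3G 2P)
4. 1 guard ← the basement.  (the basement: 2G 1P; the rooftop: 2G 2P)
5. 2 guards and 1 prisoner → the rooftop.  (the basement: 0G 0P; the rooftop: 4G 3P)

5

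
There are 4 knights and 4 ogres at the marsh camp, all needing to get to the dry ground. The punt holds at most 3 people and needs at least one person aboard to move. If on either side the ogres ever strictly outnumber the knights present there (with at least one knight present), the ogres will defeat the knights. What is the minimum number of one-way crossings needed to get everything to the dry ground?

9

Counting alone: each trip to the dry ground takes at most 3 across and each return brings at least 1 back, so after t trips out (and t−1 returns) at most 3t − (t−1) of the 8 are across; that first reaches 8 at t = 4, so at least 7 crossings are needed.
The safety rule pushes this higher. Following every safe sequence of crossings, the most of the 8 that can be at the dry ground as the punt arrives there on crossing 7 is 7 — never all 8.
So no plan with fewer than 9 crossings exists, and this one achieves 9:
1. 2 ogres → the dry ground.  (the marsh camp: 4K 2O; the dry ground: 0K 2O)
2. 1 ogre ← the marsh camp.  (the marsh camp: 4K 3O; the dry ground: 0K 1O)
3. 3 ogres → the dry ground.  (the marsh camp: 4K 0O; the dry ground: 0K 4O)
4. 1 ogre ← the marsh camp.  (the marsh camp: 4K 1O; the dry ground: 0K 3O)
5. 3 knights → the dry ground.  (the marsh camp: 1K 1O; the dry ground: 3K 3O)
6. 1 knight and 1 ogre ← the marsh camp.  (the marsh camp: 2K 2O; the dry ground: 2K 2O)
7. 2 knights → the dry ground.  (the marsh camp: 0K 2O; the dry ground: 4K 2O)
8. 1 ogre ← the marsh camp.  (the marsh camp: 0K 3O; the dry ground: 4K 1O)
9. 3 ogres → the dry ground.  (the marsh camp: 0K 0O; the dry ground: 4K 4O)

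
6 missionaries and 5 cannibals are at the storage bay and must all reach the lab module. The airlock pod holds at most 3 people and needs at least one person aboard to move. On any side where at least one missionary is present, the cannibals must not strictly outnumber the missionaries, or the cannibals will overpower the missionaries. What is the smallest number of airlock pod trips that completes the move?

Counting alone: each trip to the lab module takes at most 3 across and each return brings at least 1 back, so after t trips out (and t−1 returns) at most 3t − (t−1) of the 11 are across; that first reaches 11 at t = 5, so at least 9 crossings are needed.
The plan below uses exactly 9 crossings, so it is optimal:
1. 3 cannibals → the lab module.  (the storage bay: 6M 2C; the lab module: 0M 3C)
2. 1 cannibal ← the storage bay.  (the storage bay: 6M 3C; the lab module: 0M 2C)
3. 3 missionaries → the lab module.  (the storage bay: 3M 3C; the lab module: 3M 2C)
4. 1 missionary ← the storage bay.  (the storage bay: 4M 3C; the lab module: 2M 2C)
5. 2 missionaries and 1 cannibal → the lab module.  (the storage bay: 2M 2C; the lab module: 4M 3C)
6. 1 missionary ← the storage bay.  (the storage bay: 3M 2C; the lab module: 3M 3C)
7. 2 missionaries and 1 cannibal → the lab module.  (the storage bay: 1M 1C; the lab module: 5M 4C)
8. 1 missionary ← the storage bay.  (the storage bay: 2M 1C; the lab module: 4M 4C)
9. 2 missionaries and 1 cannibal → the lab module.  (the storage bay: 0M 0C; the lab module: 6M 5C)

9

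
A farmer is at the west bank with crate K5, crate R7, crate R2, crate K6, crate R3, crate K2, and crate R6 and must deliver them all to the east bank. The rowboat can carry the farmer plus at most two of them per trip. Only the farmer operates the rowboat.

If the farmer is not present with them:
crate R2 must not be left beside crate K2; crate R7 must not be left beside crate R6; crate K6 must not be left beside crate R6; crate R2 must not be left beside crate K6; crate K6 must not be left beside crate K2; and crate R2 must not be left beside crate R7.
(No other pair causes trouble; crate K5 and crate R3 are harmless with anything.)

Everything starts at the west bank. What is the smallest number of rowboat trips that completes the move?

impossible

Whatever the first load, the items left behind include a forbidden pair without the farmer. No opening move is safe, so no plan exists.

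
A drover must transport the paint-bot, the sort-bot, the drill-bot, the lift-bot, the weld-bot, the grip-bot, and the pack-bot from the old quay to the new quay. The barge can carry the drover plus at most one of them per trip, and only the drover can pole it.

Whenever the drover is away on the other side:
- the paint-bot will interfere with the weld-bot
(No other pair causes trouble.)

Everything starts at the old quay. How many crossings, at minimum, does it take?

Counting alone: the drover can take at most 1 across per trip to the new quay, so moving all 7 needs at least 7 loaded trips out, with a return between consecutive ones — at least 13 crossings.
The plan below uses exactly 13 crossings, so it is optimal:
1. Drover goes to the new quay with the paint-bot.  [the old quay: the drill-bot, the grip-bot, the lift-bot, the pack-bot, the sort-bot, the weld-bot | the new quay: the paint-bot]
2. Drover goes back to the old quay alone.  [the old quay: the drill-bot, the grip-bot, the lift-bot, the pack-bot, the sort-bot, the weld-bot | the new quay: the paint-bot]
3. Drover goes to the new quay with the sort-bot.  [the old quay: the drill-bot, the grip-bot, the lift-bot, the pack-bot, the weld-bot | the new quay: the paint-bot, the sort-bot]
4. Drover goes back to the old quay alone.  [the old quay: the drill-bot, the grip-bot, the lift-bot, the pack-bot, the weld-bot | the new quay: the paint-bot, the sort-bot]
5. Drover goes to the new quay with the drill-bot.  [the old quay: the grip-bot, the lift-bot, the pack-bot, the weld-bot | the new quay: the drill-bot, the paint-bot, the sort-bot]
6. Drover goes back to the old quay alone.  [the old quay: the grip-bot, the lift-bot, the pack-bot, the weld-bot | the new quay: the drill-bot, the paint-bot, the sort-bot]
7. Drover goes to the new quay with the lift-bot.  [the old quay: the grip-bot, the pack-bot, the weld-bot | the new quay: the drill-bot, the lift-bot, the paint-bot, the sort-bot]
8. Drover goes back to the old quay alone.  [the old quay: the grip-bot, the pack-bot, the weld-bot | the new quay: the drill-bot, the lift-bot, the paint-bot, the sort-bot]
9. Drover goes to the new quay with the grip-bot.  [the old quay: the pack-bot, the weld-bot | the new quay: the drill-bot, the grip-bot, the lift-bot, the paint-bot, the sort-bot]
10. Drover goes back to the old quay alone.  [the old quay: the pack-bot, the weld-bot | the new quay: the drill-bot, the grip-bot, the lift-bot, the paint-bot, the sort-bot]
11. Drover goes to the new quay with the pack-bot.  [the old quay: the weld-bot | the new quay: the drill-bot, the grip-bot, the lift-bot, the pack-bot, the paint-bot, the sort-bot]
12. Drover goes back to the old quay alone.  [the old quay: the weld-bot | the new quay: the drill-bot, the grip-bot, the lift-bot, the pack-bot, the paint-bot, the sort-bot]
13. Drover goes to the new quay with the weld-bot.  [the old quay: — | the new quay: the drill-bot, the grip-bot, the lift-bot, the pack-bot, the paint-bot, the sort-bot, the weld-bot]

13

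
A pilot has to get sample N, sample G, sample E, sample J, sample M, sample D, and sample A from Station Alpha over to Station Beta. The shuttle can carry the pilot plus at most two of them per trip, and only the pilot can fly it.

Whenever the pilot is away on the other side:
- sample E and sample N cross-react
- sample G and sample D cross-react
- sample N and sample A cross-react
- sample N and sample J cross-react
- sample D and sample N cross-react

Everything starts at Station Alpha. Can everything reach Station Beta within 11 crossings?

Yes

Yes — this plan uses 9 crossings (≤ 11):
1. Pilot goes to Station Beta with sample G and sample N.  [Station Alpha: sample A, sample D, sample E, sample J, sample M | Station Beta: sample G, sample N]
2. Pilot goes back to Station Alpha alone.  [Station Alpha: sample A, sample D, sample E, sample J, sample M | Station Beta: sample G, sample N]
3. Pilot goes to Station Beta with sample M.  [Station Alpha: sample A, sample D, sample E, sample J | Station Beta: sample G, sample M, sample N]
4. Pilot goes back to Station Alpha alone.  [Station Alpha: sample A, sample D, sample E, sample J | Station Beta: sample G, sample M, sample N]
5. Pilot goes to Station Beta with sample E and sample J.  [Station Alpha: sample A, sample D | Station Beta: sample E, sample G, sample J, sample M, sample N]
6. Pilot goes back to Station Alpha with sample N.  [Station Alpha: sample A, sample D, sample N | Station Beta: sample E, sample G, sample J, sample M]
7. Pilot goes to Station Beta with sample A and sample N.  [Station Alpha: sample D | Station Beta: sample A, sample E, sample G, sample J, sample M, sample N]
8. Pilot goes back to Station Alpha with sample N.  [Station Alpha: sample D, sample N | Station Beta: sample A, sample E, sample G, sample J, sample M]
9. Pilot goes to Station Beta with sample D and sample N.  [Station Alpha: — | Station Beta: sample A, sample D, sample E, sample G, sample J, sample M, sample N]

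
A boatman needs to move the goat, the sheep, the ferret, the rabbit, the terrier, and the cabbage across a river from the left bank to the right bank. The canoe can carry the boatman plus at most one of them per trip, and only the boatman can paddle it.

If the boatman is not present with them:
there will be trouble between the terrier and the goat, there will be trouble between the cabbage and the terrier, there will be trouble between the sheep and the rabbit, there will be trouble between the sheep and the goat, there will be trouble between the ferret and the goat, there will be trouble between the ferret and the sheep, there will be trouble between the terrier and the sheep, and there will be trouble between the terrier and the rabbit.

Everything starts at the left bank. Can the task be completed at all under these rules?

No

Whatever the first load, the items left behind include a forbidden pair without the boatman. No opening move is safe, so no plan exists.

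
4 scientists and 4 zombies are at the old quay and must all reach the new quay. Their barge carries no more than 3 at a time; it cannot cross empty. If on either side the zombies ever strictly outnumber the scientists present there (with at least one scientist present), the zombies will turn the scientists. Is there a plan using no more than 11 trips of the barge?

Yes — this plan uses 9 crossings (≤ 11):
1. 2 zombies → the new quay.  (the old quay: 4S 2Z; the new quay: 0S 2Z)
2. 1 zombie ← the old quay.  (the old quay: 4S 3Z; the new quay: 0S 1Z)
3. 3 zombies → the new quay.  (the old quay: 4S 0Z; the new quay: 0S 4Z)
4. 1 zombie ← the old quay.  (the old quay: 4S 1Z; the new quay: 0S 3Z)
5. 3 scientists → the new quay.  (the old quay: 1S 1Z; the new quay: 3S 3Z)
6. 1 scientist and 1 zombie ← the old quay.  (the old quay: 2S 2Z; the new quay: 2S 2Z)
7. 2 scientists → the new quay.  (the old quay: 0S 2Z; the new quay: 4S 2Z)
8. 1 zombie ← the old quay.  (the old quay: 0S 3Z; the new quay: 4S 1Z)
9. 3 zombies → the new quay.  (the old quay: 0S 0Z; the new quay: 4S 4Z)

Yes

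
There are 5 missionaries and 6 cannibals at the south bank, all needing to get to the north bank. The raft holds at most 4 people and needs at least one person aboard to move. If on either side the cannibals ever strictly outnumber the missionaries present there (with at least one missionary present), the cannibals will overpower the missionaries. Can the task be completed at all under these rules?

No

The cannibals already outnumber the missionaries at the south bank before anyone moves, so the starting position itself is disallowed.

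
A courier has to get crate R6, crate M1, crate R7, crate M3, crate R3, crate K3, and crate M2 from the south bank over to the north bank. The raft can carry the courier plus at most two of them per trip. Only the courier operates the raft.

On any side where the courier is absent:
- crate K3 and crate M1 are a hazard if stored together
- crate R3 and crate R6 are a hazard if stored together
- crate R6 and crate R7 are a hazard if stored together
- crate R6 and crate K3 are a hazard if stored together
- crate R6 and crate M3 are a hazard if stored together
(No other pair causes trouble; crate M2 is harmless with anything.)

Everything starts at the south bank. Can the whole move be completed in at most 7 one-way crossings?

Counting alone: the courier can take at most 2 across per trip to the north bank, so moving all 7 needs at least 4 loaded trips out, with a return between consecutive ones — at least 7 crossings.
The safety rule pushes this higher. Following every safe sequence of crossings, the most of the 7 that can be at the north bank as the raft arrives there on crossing 7 is 6 — never all 7.
So the move cannot be finished within 7 crossings. (The shortest complete plan takes 9:)
1. Courier goes to the north bank with crate M1 and crate R6.  [the south bank: crate K3, crate M2, crate M3, crate R3, crate R7 | the north bank: crate M1, crate R6]
2. Courier goes back to the south bank alone.  [the south bank: crate K3, crate M2, crate M3, crate R3, crate R7 | the north bank: crate M1, crate R6]
3. Courier goes to the north bank with crate M2.  [the south bank: crate K3, crate M3, crate R3, crate R7 | the north bank: crate M1, crate M2, crate R6]
4. Courier goes back to the south bank alone.  [the south bank: crate K3, crate M3, crate R3, crate R7 | the north bank: crate M1, crate M2, crate R6]
5. Courier goes to the north bank with crate M3 and crate R7.  [the south bank: crate K3, crate R3 | the north bank: crate M1, crate M2, crate M3, crate R6, crate R7]
6. Courier goes back to the south bank with crate R6.  [the south bank: crate K3, crate R3, crate R6 | the north bank: crate M1, crate M2, crate M3, crate R7]
7. Courier goes to the north bank with crate R3 and crate R6.  [the south bank: crate K3 | the north bank: crate M1, crate M2, crate M3, crate R3, crate R6, crate R7]
8. Courier goes back to the south bank with crate R6.  [the south bank: crate K3, crate R6 | the north bank: crate M1, crate M2, crate M3, crate R3, crate R7]
9. Courier goes to the north bank with crate K3 and crate R6.  [the south bank: — | the north bank: crate K3, crate M1, crate M2, crate M3, crate R3, crate R6, crate R7]

No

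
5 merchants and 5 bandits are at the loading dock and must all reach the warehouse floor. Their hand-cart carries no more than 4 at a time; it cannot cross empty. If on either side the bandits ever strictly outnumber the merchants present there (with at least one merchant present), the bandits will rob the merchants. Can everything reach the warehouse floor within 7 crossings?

Yes

Yes — this plan uses 7 crossings (≤ 7):
1. 2 bandits → the warehouse floor.  (the loading dock: 5M 3B; the warehouse floor: 0M 2B)
2. 1 bandit ← the loading dock.  (the loading dock: 5M 4B; the warehouse floor: 0M 1B)
3. 4 bandits → the warehouse floor.  (the loading dock: 5M 0B; the warehouse floor: 0M 5B)
4. 1 bandit ← the loading dock.  (the loading dock: 5M 1B; the warehouse floor: 0M 4B)
5. 4 merchants → the warehouse floor.  (the loading dock: 1M 1B; the warehouse floor: 4M 4B)
6. 1 merchant and 1 bandit ← the loading dock.  (the loading dock: 2M 2B; the warehouse floor: 3M 3B)
7. 2 merchants and 2 bandits → the warehouse floor.  (the loading dock: 0M 0B; the warehouse floor: 5M 5B)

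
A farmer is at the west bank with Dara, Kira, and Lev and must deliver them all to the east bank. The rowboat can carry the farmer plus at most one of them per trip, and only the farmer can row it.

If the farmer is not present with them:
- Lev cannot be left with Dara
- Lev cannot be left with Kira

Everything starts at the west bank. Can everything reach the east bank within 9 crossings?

Yes — this plan uses 7 crossings (≤ 9):
1. Farmer goes to the east bank with Lev.
2. Farmer goes back to the west bank alone.
3. Farmer goes to the east bank with Dara.
4. Farmer goes back to the west bank with Lev.
5. Farmer goes to the east bank with Kira.
6. Farmer goes back to the west bank alone.
7. Farmer goes to the east bank with Lev.

Yes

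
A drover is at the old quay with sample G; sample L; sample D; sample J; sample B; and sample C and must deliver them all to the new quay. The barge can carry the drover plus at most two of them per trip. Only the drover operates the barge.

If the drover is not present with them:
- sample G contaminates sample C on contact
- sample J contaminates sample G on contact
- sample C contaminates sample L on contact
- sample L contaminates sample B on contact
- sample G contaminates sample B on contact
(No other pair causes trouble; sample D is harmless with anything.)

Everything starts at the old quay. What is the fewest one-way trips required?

Counting alone: the drover can take at most 2 across per trip to the new quay, so moving all 6 needs at least 3 loaded trips out, with a return between consecutive ones — at least 5 crossings.
The safety rule pushes this higher. Following every safe sequence of crossings, the most of the 6 that can be at the new quay as the barge arrives there on crossing 5 is 5 — never all 6.
So no plan with fewer than 7 crossings exists, and this one achieves 7:
1. Drover goes to the new quay with sample G and sample L.
2. Drover goes back to the old quay alone.
3. Drover goes to the new quay with sample D and sample J.
4. Drover goes back to the old quay with sample G.
5. Drover goes to the new quay with sample B and sample C.
6. Drover goes back to the old quay with sample L.
7. Drover goes to the new quay with sample G and sample L.

7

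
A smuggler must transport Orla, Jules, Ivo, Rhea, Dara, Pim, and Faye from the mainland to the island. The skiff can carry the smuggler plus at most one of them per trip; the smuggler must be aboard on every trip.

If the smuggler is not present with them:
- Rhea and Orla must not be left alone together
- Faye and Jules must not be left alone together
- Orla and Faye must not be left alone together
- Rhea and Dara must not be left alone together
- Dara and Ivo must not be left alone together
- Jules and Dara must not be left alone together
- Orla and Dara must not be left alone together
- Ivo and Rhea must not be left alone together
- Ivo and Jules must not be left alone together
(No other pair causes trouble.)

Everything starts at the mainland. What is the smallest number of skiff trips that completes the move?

impossible

Whatever the first load, the items left behind include a forbidden pair without the smuggler. No opening move is safe, so no plan exists.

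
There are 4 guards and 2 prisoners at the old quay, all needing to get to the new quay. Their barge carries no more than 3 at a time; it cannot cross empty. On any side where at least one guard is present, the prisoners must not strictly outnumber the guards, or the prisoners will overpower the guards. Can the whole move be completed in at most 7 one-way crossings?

Yes

Yes — this plan uses 5 crossings (≤ 7):
1. 2 prisoners → the new quay.  (the old quay: 4G 0P; the new quay: 0G 2P)
2. 1 prisoner ← the old quay.  (the old quay: 4G 1P; the new quay: 0G 1P)
3. 2 guards and 1 prisoner → the new quay.  (the old quay: 2G 0P; the new quay: 2G 2P)
4. 1 prisoner ← the old quay.  (the old quay: 2G 1P; the new quay: 2G 1P)
5. 2 guards and 1 prisoner → the new quay.  (the old quay: 0G 0P; the new quay: 4G 2P)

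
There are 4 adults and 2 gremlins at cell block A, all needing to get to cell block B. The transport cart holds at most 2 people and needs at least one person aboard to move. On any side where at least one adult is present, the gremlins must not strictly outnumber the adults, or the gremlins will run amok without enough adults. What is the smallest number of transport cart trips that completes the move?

9

Counting alone: each trip to cell block B takes at most 2 across and each return brings at least 1 back, so after t trips out (and t−1 returns) at most 2t − (t−1) of the 6 are across; that first reaches 6 at t = 5, so at least 9 crossings are needed.
The plan below uses exactly 9 crossings, so it is optimal:
1. 2 gremlins → cell block B.  (cell block A: 4A 0G; cell block B: 0A 2G)
2. 1 gremlin ← cell block A.  (cell block A: 4A 1G; cell block B: 0A 1G)
3. 2 adults → cell block B.  (cell block A: 2A 1G; cell block B: 2A 1G)
4. 1 gremlin ← cell block A.  (cell block A: 2A 2G; cell block B: 2A 0G)
5. 2 gremlins → cell block B.  (cell block A: 2A 0G; cell block B: 2A 2G)
6. 1 gremlin ← cell block A.  (cell block A: 2A 1G; cell block B: 2A 1G)
7. 1 adult and 1 gremlin → cell block B.  (cell block A: 1A 0G; cell block B: 3A 2G)
8. 1 gremlin ← cell block A.  (cell block A: 1A 1G; cell block B: 3A 1G)
9. 1 adult and 1 gremlin → cell block B.  (cell block A: 0A 0G; cell block B: 4A 2G)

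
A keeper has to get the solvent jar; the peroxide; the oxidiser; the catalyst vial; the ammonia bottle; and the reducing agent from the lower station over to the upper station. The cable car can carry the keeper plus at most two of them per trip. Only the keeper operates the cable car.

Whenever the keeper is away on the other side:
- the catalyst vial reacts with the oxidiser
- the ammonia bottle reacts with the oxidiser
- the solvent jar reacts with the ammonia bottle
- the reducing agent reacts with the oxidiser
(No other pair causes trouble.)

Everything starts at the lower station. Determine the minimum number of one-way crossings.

7

Counting alone: the keeper can take at most 2 across per trip to the upper station, so moving all 6 needs at least 3 loaded trips out, with a return between consecutive ones — at least 5 crossings.
The safety rule pushes this higher. Following every safe sequence of crossings, the most of the 6 that can be at the upper station as the cable car arrives there on crossing 5 is 5 — never all 6.
So no plan with fewer than 7 crossings exists, and this one achieves 7:
1. Keeper goes to the upper station with the oxidiser and the solvent jar.
2. Keeper goes back to the lower station alone.
3. Keeper goes to the upper station with the peroxide.
4. Keeper goes back to the lower station alone.
5. Keeper goes to the upper station with the catalyst vial and the reducing agent.
6. Keeper goes back to the lower station with the oxidiser.
7. Keeper goes to the upper station with the ammonia bottle and the oxidiser.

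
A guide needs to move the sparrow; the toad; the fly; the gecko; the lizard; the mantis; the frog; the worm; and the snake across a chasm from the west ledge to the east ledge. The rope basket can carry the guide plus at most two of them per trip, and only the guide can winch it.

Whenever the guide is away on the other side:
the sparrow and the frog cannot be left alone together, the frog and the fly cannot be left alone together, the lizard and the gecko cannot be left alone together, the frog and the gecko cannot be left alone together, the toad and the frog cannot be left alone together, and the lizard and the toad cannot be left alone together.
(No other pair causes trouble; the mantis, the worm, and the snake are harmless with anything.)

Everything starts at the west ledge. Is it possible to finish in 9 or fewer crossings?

Counting alone: the guide can take at most 2 across per trip to the east ledge, so moving all 9 needs at least 5 loaded trips out, with a return between consecutive ones — at least 9 crossings.
The safety rule pushes this higher. Following every safe sequence of crossings, the most of the 9 that can be at the east ledge as the rope basket arrives there on crossing 9 is 8 — never all 9.
So the move cannot be finished within 9 crossings. (The shortest complete plan takes 11:)
1. Guide goes to the east ledge with the frog and the lizard.  [the west ledge: the fly, the gecko, the mantis, the snake, the sparrow, the toad, the worm | the east ledge: the frog, the lizard]
2. Guide goes back to the west ledge alone.  [the west ledge: the fly, the gecko, the mantis, the snake, the sparrow, the toad, the worm | the east ledge: the frog, the lizard]
3. Guide goes to the east ledge with the mantis.  [the west ledge: the fly, the gecko, the snake, the sparrow, the toad, the worm | the east ledge: the frog, the lizard, the mantis]
4. Guide goes back to the west ledge alone.  [the west ledge: the fly, the gecko, the snake, the sparrow, the toad, the worm | the east ledge: the frog, the lizard, the mantis]
5. Guide goes to the east ledge with the sparrow and the toad.  [the west ledge: the fly, the gecko, the snake, the worm | the east ledge: the frog, the lizard, the mantis, the sparrow, the toad]
6. Guide goes back to the west ledge with the frog and the lizard.  [the west ledge: the fly, the frog, the gecko, the lizard, the snake, the worm | the east ledge: the mantis, the sparrow, the toad]
7. Guide goes to the east ledge with the fly and the gecko.  [the west ledge: the frog, the lizard, the snake, the worm | the east ledge: the fly, the gecko, the mantis, the sparrow, the toad]
8. Guide goes back to the west ledge alone.  [the west ledge: the frog, the lizard, the snake, the worm | the east ledge: the fly, the gecko, the mantis, the sparrow, the toad]
9. Guide goes to the east ledge with the snake and the worm.  [the west ledge: the frog, the lizard | the east ledge: the fly, the gecko, the mantis, the snake, the sparrow, the toad, the worm]
10. Guide goes back to the west ledge alone.  [the west ledge: the frog, the lizard | the east ledge: the fly, the gecko, the mantis, the snake, the sparrow, the toad, the worm]
11. Guide goes to the east ledge with the frog and the lizard.  [the west ledge: — | the east ledge: the fly, the frog, the gecko, the lizard, the mantis, the snake, the sparrow, the toad, the worm]

No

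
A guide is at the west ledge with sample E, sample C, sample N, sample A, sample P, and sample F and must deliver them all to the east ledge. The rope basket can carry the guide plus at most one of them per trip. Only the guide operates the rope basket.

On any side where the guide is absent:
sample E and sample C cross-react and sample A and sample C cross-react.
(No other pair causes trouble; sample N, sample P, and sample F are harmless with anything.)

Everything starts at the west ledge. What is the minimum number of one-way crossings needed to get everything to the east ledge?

13

Counting alone: the guide can take at most 1 across per trip to the east ledge, so moving all 6 needs at least 6 loaded trips out, with a return between consecutive ones — at least 11 crossings.
The safety rule pushes this higher. Following every safe sequence of crossings, the most of the 6 that can be at the east ledge as the rope basket arrives there on crossing 11 is 5 — never all 6.
So no plan with fewer than 13 crossings exists, and this one achieves 13:
1. Guide goes to the east ledge with sample C.
2. Guide goes back to the west ledge alone.
3. Guide goes to the east ledge with sample E.
4. Guide goes back to the west ledge with sample C.
5. Guide goes to the east ledge with sample A.
6. Guide goes back to the west ledge alone.
7. Guide goes to the east ledge with sample N.
8. Guide goes back to the west ledge alone.
9. Guide goes to the east ledge with sample P.
10. Guide goes back to the west ledge alone.
11. Guide goes to the east ledge with sample F.
12. Guide goes back to the west ledge alone.
13. Guide goes to the east ledge with sample C.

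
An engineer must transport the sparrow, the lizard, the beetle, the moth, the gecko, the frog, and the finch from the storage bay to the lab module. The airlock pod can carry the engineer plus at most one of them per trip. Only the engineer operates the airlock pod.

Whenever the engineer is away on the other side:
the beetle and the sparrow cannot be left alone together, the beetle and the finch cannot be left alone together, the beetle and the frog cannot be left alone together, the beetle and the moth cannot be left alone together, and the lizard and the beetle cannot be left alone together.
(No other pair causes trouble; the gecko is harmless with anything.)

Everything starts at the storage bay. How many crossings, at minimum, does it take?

Following every safe sequence of crossings from the start, the most of the 7 that can be at the lab module as the airlock pod arrives there on crossings 1, 3, 5 is 1, 2, 3 respectively; the best ever achieved is 3 of 7.
From crossing 7 on, no configuration arises that was not already reachable earlier: only 26 distinct safe configurations (who is on which side, and where the airlock pod is) can ever be reached, none of them has everyone across, and every continuation just revisits them. So no valid plan exists.

impossible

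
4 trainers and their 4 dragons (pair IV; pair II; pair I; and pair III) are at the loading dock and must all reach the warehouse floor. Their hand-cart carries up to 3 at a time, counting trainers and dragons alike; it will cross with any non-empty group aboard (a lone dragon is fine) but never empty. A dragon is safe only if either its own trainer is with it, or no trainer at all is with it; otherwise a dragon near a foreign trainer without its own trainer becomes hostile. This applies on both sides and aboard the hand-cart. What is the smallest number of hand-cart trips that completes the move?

9

Counting alone: each trip to the warehouse floor takes at most 3 across and each return brings at least 1 back, so after t trips out (and t−1 returns) at most 3t − (t−1) of the 8 are across; that first reaches 8 at t = 4, so at least 7 crossings are needed.
The safety rule pushes this higher. Following every safe sequence of crossings, the most of the 8 that can be at the warehouse floor as the hand-cart arrives there on crossing 7 is 7 — never all 8.
So no plan with fewer than 9 crossings exists, and this one achieves 9:
1. dragon IV and trainer IV cross → the warehouse floor.
2. trainer IV crosses ← the loading dock.
3. dragon II, trainer II, and trainer IV cross → the warehouse floor.
4. dragon IV and trainer IV cross ← the loading dock.
5. trainer I, trainer III, and trainer IV cross → the warehouse floor.
6. dragon II crosses ← the loading dock.
7. dragon II and dragon IV cross → the warehouse floor.
8. dragon IV crosses ← the loading dock.
9. dragon I, dragon III, and dragon IV cross → the warehouse floor.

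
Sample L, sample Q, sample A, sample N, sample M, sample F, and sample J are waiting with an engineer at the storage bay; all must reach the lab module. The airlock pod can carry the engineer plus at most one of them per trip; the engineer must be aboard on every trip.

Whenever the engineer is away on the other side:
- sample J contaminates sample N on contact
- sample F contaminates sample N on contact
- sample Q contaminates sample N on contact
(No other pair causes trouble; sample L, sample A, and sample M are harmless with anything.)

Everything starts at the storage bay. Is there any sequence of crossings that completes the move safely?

Following every safe sequence of crossings from the start, the most of the 7 that can be at the lab module as the airlock pod arrives there on crossings 1, 3, 5, 7, 9 is 1, 2, 3, 4, 5 respectively; the best ever achieved is 5 of 7.
From crossing 11 on, no configuration arises that was not already reachable earlier: only 72 distinct safe configurations (who is on which side, and where the airlock pod is) can ever be reached, none of them has everyone across, and every continuation just revisits them. So no valid plan exists.

No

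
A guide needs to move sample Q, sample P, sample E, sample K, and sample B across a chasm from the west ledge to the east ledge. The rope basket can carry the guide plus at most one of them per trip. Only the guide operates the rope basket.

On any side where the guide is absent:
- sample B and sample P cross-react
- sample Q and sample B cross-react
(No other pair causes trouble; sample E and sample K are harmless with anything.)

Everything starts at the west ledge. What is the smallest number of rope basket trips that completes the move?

11

Counting alone: the guide can take at most 1 across per trip to the east ledge, so moving all 5 needs at least 5 loaded trips out, with a return between consecutive ones — at least 9 crossings.
The safety rule pushes this higher. Following every safe sequence of crossings, the most of the 5 that can be at the east ledge as the rope basket arrives there on crossing 9 is 4 — never all 5.
So no plan with fewer than 11 crossings exists, and this one achieves 11:
1. Guide goes to the east ledge with sample B.  [the west ledge: sample E, sample K, sample P, sample Q | the east ledge: sample B]
2. Guide goes back to the west ledge alone.  [the west ledge: sample E, sample K, sample P, sample Q | the east ledge: sample B]
3. Guide goes to the east ledge with sample Q.  [the west ledge: sample E, sample K, sample P | the east ledge: sample B, sample Q]
4. Guide goes back to the west ledge with sample B.  [the west ledge: sample B, sample E, sample K, sample P | the east ledge: sample Q]
5. Guide goes to the east ledge with sample P.  [the west ledge: sample B, sample E, sample K | the east ledge: sample P, sample Q]
6. Guide goes back to the west ledge alone.  [the west ledge: sample B, sample E, sample K | the east ledge: sample P, sample Q]
7. Guide goes to the east ledge with sample E.  [the west ledge: sample B, sample K | the east ledge: sample E, sample P, sample Q]
8. Guide goes back to the west ledge alone.  [the west ledge: sample B, sample K | the east ledge: sample E, sample P, sample Q]
9. Guide goes to the east ledge with sample K.  [the west ledge: sample B | the east ledge: sample E, sample K, sample P, sample Q]
10. Guide goes back to the west ledge alone.  [the west ledge: sample B | the east ledge: sample E, sample K, sample P, sample Q]
11. Guide goes to the east ledge with sample B.  [the west ledge: — | the east ledge: sample B, sample E, sample K, sample P, sample Q]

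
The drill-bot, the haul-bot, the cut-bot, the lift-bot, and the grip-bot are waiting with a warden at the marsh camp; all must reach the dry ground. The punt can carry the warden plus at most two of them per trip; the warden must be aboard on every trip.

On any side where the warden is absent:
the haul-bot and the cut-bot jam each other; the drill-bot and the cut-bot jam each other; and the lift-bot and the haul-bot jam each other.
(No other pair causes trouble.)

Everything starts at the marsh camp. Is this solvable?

Yes

1. Warden goes to the dry ground with the drill-bot and the haul-bot.
2. Warden goes back to the marsh camp alone.
3. Warden goes to the dry ground with the grip-bot.
4. Warden goes back to the marsh camp alone.
5. Warden goes to the dry ground with the cut-bot and the lift-bot.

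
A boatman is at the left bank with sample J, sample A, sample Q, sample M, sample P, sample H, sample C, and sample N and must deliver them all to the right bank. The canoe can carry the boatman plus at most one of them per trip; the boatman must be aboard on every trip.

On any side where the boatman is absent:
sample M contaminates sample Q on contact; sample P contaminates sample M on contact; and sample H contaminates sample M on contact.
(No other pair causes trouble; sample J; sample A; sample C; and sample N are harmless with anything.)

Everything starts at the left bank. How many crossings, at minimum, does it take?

Following every safe sequence of crossings from the start, the most of the 8 that can be at the right bank as the canoe arrives there on crossings 1, 3, 5, 7, 9, 11 is 1, 2, 3, 4, 5, 6 respectively; the best ever achieved is 6 of 8.
From crossing 13 on, no configuration arises that was not already reachable earlier: only 144 distinct safe configurations (who is on which side, and where the canoe is) can ever be reached, none of them has everyone across, and every continuation just revisits them. So no valid plan exists.

impossible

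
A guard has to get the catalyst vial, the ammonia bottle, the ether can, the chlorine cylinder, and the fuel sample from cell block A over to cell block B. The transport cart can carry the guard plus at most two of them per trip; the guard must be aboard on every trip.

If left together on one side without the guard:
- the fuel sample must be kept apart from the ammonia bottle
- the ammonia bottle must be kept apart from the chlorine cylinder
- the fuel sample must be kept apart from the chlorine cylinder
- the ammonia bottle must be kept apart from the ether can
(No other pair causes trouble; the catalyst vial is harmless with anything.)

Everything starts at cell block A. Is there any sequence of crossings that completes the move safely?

1. Guard goes to cell block B with the ammonia bottle and the chlorine cylinder.  [cell block A: the catalyst vial, the ether can, the fuel sample | cell block B: the ammonia bottle, the chlorine cylinder]
2. Guard goes back to cell block A with the ammonia bottle.  [cell block A: the ammonia bottle, the catalyst vial, the ether can, the fuel sample | cell block B: the chlorine cylinder]
3. Guard goes to cell block B with the ammonia bottle and the catalyst vial.  [cell block A: the ether can, the fuel sample | cell block B: the ammonia bottle, the catalyst vial, the chlorine cylinder]
4. Guard goes back to cell block A with the ammonia bottle.  [cell block A: the ammonia bottle, the ether can, the fuel sample | cell block B: the catalyst vial, the chlorine cylinder]
5. Guard goes to cell block B with the ammonia bottle and the ether can.  [cell block A: the fuel sample | cell block B: the ammonia bottle, the catalyst vial, the chlorine cylinder, the ether can]
6. Guard goes back to cell block A with the ammonia bottle.  [cell block A: the ammonia bottle, the fuel sample | cell block B: the catalyst vial, the chlorine cylinder, the ether can]
7. Guard goes to cell block B with the ammonia bottle and the fuel sample.  [cell block A: — | cell block B: the ammonia bottle, the catalyst vial, the chlorine cylinder, the ether can, the fuel sample]

Yes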